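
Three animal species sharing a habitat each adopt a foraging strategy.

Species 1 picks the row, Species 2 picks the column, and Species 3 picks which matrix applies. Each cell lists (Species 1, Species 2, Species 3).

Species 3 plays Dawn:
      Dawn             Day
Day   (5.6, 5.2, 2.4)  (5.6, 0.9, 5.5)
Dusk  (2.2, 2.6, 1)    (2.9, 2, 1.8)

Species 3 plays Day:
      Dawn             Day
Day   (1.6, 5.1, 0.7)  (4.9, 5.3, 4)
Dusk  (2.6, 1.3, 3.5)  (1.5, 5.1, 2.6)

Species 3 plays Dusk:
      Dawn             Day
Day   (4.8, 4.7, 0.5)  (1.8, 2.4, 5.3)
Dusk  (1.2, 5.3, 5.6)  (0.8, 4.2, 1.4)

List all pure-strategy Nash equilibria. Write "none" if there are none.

Pure NE: (Day, Dawn, Dawn)

For each strategy profile, look for a profitable unilateral deviation.
(Day, Dawn, Dawn): Species 1 gets 5.6, best alternative 2.2; Species 2 gets 5.2, best alternative 0.9; Species 3 gets 2.4, best alternative 0.7. No profitable deviation — NE.
(Day, Dawn, Day): Species 1 can switch to Dusk (1.6 → 2.6). Not NE.
(Day, Dawn, Dusk): Species 3 can switch to Dawn (0.5 → 2.4). Not NE.
(Day, Day, Dawn): Species 2 can switch to Dawn (0.9 → 5.2). Not NE.
(Day, Day, Day): Species 3 can switch to Dawn (4 → 5.5). Not NE.
(Day, Day, Dusk): Species 2 can switch to Dawn (2.4 → 4.7). Not NE.
(Dusk, Dawn, Dawn): Species 1 can switch to Day (2.2 → 5.6). Not NE.
(Dusk, Dawn, Day): Species 2 can switch to Day (1.3 → 5.1). Not NE.
(Dusk, Dawn, Dusk): Species 1 can switch to Day (1.2 → 4.8). Not NE.
(Dusk, Day, Dawn): Species 1 can switch to Day (2.9 → 5.6). Not NE.
(Dusk, Day, Day): Species 1 can switch to Day (1.5 → 4.9). Not NE.
(The remaining 1 profile has a profitable deviation by the same check.)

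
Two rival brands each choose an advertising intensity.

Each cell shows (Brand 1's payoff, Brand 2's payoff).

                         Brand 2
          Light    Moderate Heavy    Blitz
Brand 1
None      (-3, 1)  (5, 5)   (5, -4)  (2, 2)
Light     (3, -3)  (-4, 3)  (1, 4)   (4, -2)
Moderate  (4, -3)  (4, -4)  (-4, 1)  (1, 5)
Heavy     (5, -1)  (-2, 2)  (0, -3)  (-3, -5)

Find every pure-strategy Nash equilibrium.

Pure NE: (None, Moderate)

Brand 1 against Light: payoffs -3, 3, 4, 5 → best response Heavy.
Brand 1 against Moderate: payoffs 5, -4, 4, -2 → best response None.
Brand 1 against Heavy: payoffs 5, 1, -4, 0 → best response None.
Brand 1 against Blitz: payoffs 2, 4, 1, -3 → best response Light.
Brand 2 against None: payoffs 1, 5, -4, 2 → best response Moderate.
Brand 2 against Light: payoffs -3, 3, 4, -2 → best response Heavy.
Brand 2 against Moderate: payoffs -3, -4, 1, 5 → best response Blitz.
Brand 2 against Heavy: payoffs -1, 2, -3, -5 → best response Moderate.
Mutual best responses: (None, Moderate).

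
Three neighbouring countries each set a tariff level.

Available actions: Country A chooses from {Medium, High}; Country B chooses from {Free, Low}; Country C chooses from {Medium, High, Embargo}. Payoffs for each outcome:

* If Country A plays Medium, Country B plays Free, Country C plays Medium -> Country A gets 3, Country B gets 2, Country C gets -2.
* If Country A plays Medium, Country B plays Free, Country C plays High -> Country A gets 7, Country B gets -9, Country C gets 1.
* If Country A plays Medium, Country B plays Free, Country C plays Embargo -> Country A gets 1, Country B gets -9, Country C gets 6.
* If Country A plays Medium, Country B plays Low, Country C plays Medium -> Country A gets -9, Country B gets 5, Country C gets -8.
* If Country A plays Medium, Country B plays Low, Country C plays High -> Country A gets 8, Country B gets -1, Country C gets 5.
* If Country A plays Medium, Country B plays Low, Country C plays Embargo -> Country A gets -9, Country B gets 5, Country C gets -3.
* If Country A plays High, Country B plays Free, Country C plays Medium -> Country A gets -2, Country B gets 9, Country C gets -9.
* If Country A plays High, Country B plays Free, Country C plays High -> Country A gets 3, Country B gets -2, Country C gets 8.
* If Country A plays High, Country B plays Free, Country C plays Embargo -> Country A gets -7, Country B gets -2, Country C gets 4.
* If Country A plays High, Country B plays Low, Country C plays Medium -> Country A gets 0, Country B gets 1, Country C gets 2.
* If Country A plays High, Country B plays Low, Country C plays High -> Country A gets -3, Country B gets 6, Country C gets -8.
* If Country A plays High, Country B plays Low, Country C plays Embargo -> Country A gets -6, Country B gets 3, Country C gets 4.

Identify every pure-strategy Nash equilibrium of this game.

(Medium, Low, High), (High, Low, Embargo)

For each player, find the best response to each opponent profile; mutual best responses are the pure NE.
Country A against (Free, Medium): payoffs 3, -2 → best response Medium.
Country A against (Free, High): payoffs 7, 3 → best response Medium.
Country A against (Free, Embargo): payoffs 1, -7 → best response Medium.
Country A against (Low, Medium): payoffs -9, 0 → best response High.
Country A against (Low, High): payoffs 8, -3 → best response Medium.
Country A against (Low, Embargo): payoffs -9, -6 → best response High.
Country B against (Medium, Medium): payoffs 2, 5 → best response Low.
Country B against (Medium, High): payoffs -9, -1 → best response Low.
Country B against (Medium, Embargo): payoffs -9, 5 → best response Low.
Country B against (High, Medium): payoffs 9, 1 → best response Free.
Country B against (High, High): payoffs -2, 6 → best response Low.
Country B against (High, Embargo): payoffs -2, 3 → best response Low.
Country C against (Medium, Free): payoffs -2, 1, 6 → best response Embargo.
Country C against (Medium, Low): payoffs -8, 5, -3 → best response High.
Country C against (High, Free): payoffs -9, 8, 4 → best response High.
Country C against (High, Low): payoffs 2, -8, 4 → best response Embargo.
Mutual best responses: (Medium, Low, High); (High, Low, Embargo).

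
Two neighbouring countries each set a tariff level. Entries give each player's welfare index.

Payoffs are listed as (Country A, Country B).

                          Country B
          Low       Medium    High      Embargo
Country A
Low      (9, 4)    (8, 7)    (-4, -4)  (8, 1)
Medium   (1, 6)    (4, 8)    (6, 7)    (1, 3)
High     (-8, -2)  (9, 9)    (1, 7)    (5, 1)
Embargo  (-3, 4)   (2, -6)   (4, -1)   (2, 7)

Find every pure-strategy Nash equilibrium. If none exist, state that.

(High, Medium)

(Low, Low): Country B can switch to Medium (4 → 7). Not NE.
(Low, Medium): Country A can switch to High (8 → 9). Not NE.
(Low, High): Country A can switch to Medium (-4 → 6). Not NE.
(Low, Embargo): Country B can switch to Low (1 → 4). Not NE.
(Medium, Low): Country A can switch to Low (1 → 9). Not NE.
(Medium, Medium): Country A can switch to Low (4 → 8). Not NE.
(Medium, High): Country B can switch to Medium (7 → 8). Not NE.
(Medium, Embargo): Country A can switch to Low (1 → 8). Not NE.
(High, Low): Country A can switch to Low (-8 → 9). Not NE.
(High, Medium): Country A gets 9, best alternative 8; Country B gets 9, best alternative 7. No profitable deviation — NE.
(High, High): Country A can switch to Medium (1 → 6). Not NE.
(High, Embargo): Country A can switch to Low (5 → 8). Not NE.
(Embargo, Low): Country A can switch to Low (-3 → 9). Not NE.
(The remaining 3 profiles each have a profitable deviation by the same check.)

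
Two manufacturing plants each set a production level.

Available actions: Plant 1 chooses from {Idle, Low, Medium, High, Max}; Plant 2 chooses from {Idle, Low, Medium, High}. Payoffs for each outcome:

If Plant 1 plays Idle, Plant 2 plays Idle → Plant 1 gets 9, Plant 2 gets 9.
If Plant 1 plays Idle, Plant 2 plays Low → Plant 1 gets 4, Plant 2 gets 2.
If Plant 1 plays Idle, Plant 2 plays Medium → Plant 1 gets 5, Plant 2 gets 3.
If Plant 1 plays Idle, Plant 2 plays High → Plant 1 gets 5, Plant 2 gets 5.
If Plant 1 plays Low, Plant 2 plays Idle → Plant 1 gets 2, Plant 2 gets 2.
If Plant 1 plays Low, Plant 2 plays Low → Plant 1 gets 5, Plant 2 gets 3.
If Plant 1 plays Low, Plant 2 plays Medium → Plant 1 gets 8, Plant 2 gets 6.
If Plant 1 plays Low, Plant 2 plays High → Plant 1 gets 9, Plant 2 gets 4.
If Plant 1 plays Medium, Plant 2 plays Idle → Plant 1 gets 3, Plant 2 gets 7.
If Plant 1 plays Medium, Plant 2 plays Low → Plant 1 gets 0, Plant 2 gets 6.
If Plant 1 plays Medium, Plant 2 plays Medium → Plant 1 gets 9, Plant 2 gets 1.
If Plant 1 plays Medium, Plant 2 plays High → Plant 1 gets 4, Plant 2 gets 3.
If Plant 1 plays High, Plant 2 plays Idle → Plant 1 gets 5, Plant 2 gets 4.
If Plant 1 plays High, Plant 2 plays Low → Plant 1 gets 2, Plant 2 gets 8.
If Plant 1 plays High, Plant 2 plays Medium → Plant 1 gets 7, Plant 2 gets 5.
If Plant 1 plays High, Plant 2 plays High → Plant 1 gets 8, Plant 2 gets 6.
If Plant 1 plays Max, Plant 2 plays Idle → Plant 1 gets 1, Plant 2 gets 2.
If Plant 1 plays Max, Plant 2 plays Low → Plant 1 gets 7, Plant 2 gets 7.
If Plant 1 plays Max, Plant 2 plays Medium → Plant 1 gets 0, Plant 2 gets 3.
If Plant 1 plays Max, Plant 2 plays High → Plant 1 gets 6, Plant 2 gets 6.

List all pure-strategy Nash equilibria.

Pure-strategy Nash equilibria: (Idle, Idle); (Max, Low)

Plant 1 against Idle: payoffs 9, 2, 3, 5, 1 → best response Idle.
Plant 1 against Low: payoffs 4, 5, 0, 2, 7 → best response Max.
Plant 1 against Medium: payoffs 5, 8, 9, 7, 0 → best response Medium.
Plant 1 against High: payoffs 5, 9, 4, 8, 6 → best response Low.
Plant 2 against Idle: payoffs 9, 2, 3, 5 → best response Idle.
Plant 2 against Low: payoffs 2, 3, 6, 4 → best response Medium.
Plant 2 against Medium: payoffs 7, 6, 1, 3 → best response Idle.
Plant 2 against High: payoffs 4, 8, 5, 6 → best response Low.
Plant 2 against Max: payoffs 2, 7, 3, 6 → best response Low.
Mutual best responses: (Idle, Idle); (Max, Low).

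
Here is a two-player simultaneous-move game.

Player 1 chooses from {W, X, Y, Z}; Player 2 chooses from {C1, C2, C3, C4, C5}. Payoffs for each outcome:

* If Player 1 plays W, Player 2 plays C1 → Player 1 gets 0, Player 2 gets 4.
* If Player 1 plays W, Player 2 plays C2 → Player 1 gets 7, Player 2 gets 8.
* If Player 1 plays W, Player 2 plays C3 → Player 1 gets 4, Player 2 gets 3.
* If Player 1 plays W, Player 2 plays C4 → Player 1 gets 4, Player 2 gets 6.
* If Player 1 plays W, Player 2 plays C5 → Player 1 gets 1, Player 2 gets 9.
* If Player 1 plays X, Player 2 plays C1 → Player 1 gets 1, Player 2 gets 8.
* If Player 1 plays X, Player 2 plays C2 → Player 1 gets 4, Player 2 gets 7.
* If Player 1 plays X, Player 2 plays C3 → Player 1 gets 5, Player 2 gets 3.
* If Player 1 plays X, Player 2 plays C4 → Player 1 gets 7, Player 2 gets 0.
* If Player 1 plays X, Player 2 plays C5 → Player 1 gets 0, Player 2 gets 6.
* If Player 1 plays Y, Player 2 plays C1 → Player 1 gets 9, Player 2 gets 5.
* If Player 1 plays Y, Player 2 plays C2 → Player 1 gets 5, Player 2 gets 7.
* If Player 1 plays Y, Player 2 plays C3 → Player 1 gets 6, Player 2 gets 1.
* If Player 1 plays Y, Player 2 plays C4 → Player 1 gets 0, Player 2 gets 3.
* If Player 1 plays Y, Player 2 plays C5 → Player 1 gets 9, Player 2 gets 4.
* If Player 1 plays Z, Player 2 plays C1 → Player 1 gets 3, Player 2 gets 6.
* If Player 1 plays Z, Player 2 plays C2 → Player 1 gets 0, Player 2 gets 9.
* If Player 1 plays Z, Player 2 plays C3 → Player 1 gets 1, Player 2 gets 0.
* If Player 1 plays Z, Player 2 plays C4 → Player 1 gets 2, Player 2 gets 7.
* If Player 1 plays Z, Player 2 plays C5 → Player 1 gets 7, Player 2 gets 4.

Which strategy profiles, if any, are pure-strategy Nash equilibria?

There is no pure-strategy Nash equilibrium.

Mark each player's best response to every combination of opponents' strategies; a profile where every player is best-responding is a pure Nash equilibrium.
Player 1 against C1: payoffs 0, 1, 9, 3 → best response Y.
Player 1 against C2: payoffs 7, 4, 5, 0 → best response W.
Player 1 against C3: payoffs 4, 5, 6, 1 → best response Y.
Player 1 against C4: payoffs 4, 7, 0, 2 → best response X.
Player 1 against C5: payoffs 1, 0, 9, 7 → best response Y.
Player 2 against W: payoffs 4, 8, 3, 6, 9 → best response C5.
Player 2 against X: payoffs 8, 7, 3, 0, 6 → best response C1.
Player 2 against Y: payoffs 5, 7, 1, 3, 4 → best response C2.
Player 2 against Z: payoffs 6, 9, 0, 7, 4 → best response C2.
No profile is a mutual best response for all players.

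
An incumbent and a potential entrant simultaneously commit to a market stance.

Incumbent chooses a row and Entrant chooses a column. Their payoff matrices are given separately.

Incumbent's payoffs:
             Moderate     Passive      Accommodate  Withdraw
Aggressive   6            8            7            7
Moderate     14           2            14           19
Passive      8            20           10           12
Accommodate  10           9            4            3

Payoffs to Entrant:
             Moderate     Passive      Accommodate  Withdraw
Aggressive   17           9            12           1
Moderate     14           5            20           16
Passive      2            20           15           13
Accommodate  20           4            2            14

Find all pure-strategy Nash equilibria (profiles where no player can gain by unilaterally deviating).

Incumbent against Moderate: payoffs 6, 14, 8, 10 → best response Moderate.
Incumbent against Passive: payoffs 8, 2, 20, 9 → best response Passive.
Incumbent against Accommodate: payoffs 7, 14, 10, 4 → best response Moderate.
Incumbent against Withdraw: payoffs 7, 19, 12, 3 → best response Moderate.
Entrant against Aggressive: payoffs 17, 9, 12, 1 → best response Moderate.
Entrant against Moderate: payoffs 14, 5, 20, 16 → best response Accommodate.
Entrant against Passive: payoffs 2, 20, 15, 13 → best response Passive.
Entrant against Accommodate: payoffs 20, 4, 2, 14 → best response Moderate.
Mutual best responses: (Moderate, Accommodate); (Passive, Passive).

Pure-strategy Nash equilibria: (Moderate, Accommodate), (Passive, Passive)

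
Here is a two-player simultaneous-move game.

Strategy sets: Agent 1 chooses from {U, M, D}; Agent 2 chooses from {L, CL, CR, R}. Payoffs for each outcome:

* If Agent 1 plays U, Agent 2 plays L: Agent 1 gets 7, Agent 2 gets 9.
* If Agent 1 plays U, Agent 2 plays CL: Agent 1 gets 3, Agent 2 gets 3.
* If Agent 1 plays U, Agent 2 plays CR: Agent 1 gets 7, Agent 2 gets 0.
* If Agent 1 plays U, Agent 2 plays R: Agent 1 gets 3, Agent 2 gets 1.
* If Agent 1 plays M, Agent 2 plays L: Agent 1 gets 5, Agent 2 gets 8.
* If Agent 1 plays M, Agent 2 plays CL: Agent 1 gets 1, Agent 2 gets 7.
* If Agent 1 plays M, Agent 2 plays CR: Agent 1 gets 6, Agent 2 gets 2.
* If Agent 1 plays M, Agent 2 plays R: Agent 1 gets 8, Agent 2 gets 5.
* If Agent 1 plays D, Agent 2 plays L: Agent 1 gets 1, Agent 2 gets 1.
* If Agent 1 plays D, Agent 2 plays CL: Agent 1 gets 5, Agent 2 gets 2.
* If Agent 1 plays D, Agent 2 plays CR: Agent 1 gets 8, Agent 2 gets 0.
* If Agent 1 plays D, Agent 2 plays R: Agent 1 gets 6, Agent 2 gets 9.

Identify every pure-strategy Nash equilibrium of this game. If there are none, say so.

Check each profile: it is a Nash equilibrium iff no player can strictly gain by switching unilaterally.
(U, L): Agent 1 gets 7, best alternative 5; Agent 2 gets 9, best alternative 3. No profitable deviation — NE.
(U, CL): Agent 1 can switch to D (3 → 5). Not NE.
(U, CR): Agent 1 can switch to D (7 → 8). Not NE.
(U, R): Agent 1 can switch to M (3 → 8). Not NE.
(M, L): Agent 1 can switch to U (5 → 7). Not NE.
(M, CL): Agent 1 can switch to U (1 → 3). Not NE.
(M, CR): Agent 1 can switch to U (6 → 7). Not NE.
(M, R): Agent 2 can switch to L (5 → 8). Not NE.
(D, L): Agent 1 can switch to U (1 → 7). Not NE.
(D, CL): Agent 2 can switch to R (2 → 9). Not NE.
(D, CR): Agent 2 can switch to L (0 → 1). Not NE.
(The remaining 1 profile has a profitable deviation by the same check.)

The unique pure-strategy Nash equilibrium is (U, L).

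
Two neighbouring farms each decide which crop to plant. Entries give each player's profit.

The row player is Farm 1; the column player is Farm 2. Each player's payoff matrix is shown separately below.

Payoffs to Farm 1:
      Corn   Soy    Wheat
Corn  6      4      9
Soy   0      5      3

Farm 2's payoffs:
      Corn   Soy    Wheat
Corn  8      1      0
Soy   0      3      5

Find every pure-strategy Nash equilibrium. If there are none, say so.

(Corn, Corn)

For each strategy profile, look for a profitable unilateral deviation.
(Corn, Corn): Farm 1 gets 6, best alternative 0; Farm 2 gets 8, best alternative 1. No profitable deviation — NE.
(Corn, Soy): Farm 1 can switch to Soy (4 → 5). Not NE.
(Corn, Wheat): Farm 2 can switch to Corn (0 → 8). Not NE.
(Soy, Corn): Farm 1 can switch to Corn (0 → 6). Not NE.
(Soy, Soy): Farm 2 can switch to Wheat (3 → 5). Not NE.
(Soy, Wheat): Farm 1 can switch to Corn (3 → 9). Not NE.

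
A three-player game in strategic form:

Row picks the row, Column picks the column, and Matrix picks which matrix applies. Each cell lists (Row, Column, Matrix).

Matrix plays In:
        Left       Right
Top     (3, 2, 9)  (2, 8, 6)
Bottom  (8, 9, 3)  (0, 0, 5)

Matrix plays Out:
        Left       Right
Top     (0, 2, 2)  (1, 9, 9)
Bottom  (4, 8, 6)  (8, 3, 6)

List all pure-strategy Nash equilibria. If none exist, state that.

Pure NE: (Bottom, Left, Out)

Mark each player's best response to every combination of opponents' strategies; a profile where every player is best-responding is a pure Nash equilibrium.
Row against (Left, In): payoffs 3, 8 → best response Bottom.
Row against (Left, Out): payoffs 0, 4 → best response Bottom.
Row against (Right, In): payoffs 2, 0 → best response Top.
Row against (Right, Out): payoffs 1, 8 → best response Bottom.
Column against (Top, In): payoffs 2, 8 → best response Right.
Column against (Top, Out): payoffs 2, 9 → best response Right.
Column against (Bottom, In): payoffs 9, 0 → best response Left.
Column against (Bottom, Out): payoffs 8, 3 → best response Left.
Matrix against (Top, Left): payoffs 9, 2 → best response In.
Matrix against (Top, Right): payoffs 6, 9 → best response Out.
Matrix against (Bottom, Left): payoffs 3, 6 → best response Out.
Matrix against (Bottom, Right): payoffs 5, 6 → best response Out.
Mutual best responses: (Bottom, Left, Out).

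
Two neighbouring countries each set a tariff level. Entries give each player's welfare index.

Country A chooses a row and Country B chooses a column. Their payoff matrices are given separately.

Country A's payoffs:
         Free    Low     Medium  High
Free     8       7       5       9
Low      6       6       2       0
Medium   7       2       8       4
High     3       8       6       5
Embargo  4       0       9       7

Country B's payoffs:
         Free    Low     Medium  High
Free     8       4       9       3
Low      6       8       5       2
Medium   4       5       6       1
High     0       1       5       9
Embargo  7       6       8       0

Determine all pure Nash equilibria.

(Embargo, Medium)

Country A against Free: payoffs 8, 6, 7, 3, 4 → best response Free.
Country A against Low: payoffs 7, 6, 2, 8, 0 → best response High.
Country A against Medium: payoffs 5, 2, 8, 6, 9 → best response Embargo.
Country A against High: payoffs 9, 0, 4, 5, 7 → best response Free.
Country B against Free: payoffs 8, 4, 9, 3 → best response Medium.
Country B against Low: payoffs 6, 8, 5, 2 → best response Low.
Country B against Medium: payoffs 4, 5, 6, 1 → best response Medium.
Country B against High: payoffs 0, 1, 5, 9 → best response High.
Country B against Embargo: payoffs 7, 6, 8, 0 → best response Medium.
Mutual best responses: (Embargo, Medium).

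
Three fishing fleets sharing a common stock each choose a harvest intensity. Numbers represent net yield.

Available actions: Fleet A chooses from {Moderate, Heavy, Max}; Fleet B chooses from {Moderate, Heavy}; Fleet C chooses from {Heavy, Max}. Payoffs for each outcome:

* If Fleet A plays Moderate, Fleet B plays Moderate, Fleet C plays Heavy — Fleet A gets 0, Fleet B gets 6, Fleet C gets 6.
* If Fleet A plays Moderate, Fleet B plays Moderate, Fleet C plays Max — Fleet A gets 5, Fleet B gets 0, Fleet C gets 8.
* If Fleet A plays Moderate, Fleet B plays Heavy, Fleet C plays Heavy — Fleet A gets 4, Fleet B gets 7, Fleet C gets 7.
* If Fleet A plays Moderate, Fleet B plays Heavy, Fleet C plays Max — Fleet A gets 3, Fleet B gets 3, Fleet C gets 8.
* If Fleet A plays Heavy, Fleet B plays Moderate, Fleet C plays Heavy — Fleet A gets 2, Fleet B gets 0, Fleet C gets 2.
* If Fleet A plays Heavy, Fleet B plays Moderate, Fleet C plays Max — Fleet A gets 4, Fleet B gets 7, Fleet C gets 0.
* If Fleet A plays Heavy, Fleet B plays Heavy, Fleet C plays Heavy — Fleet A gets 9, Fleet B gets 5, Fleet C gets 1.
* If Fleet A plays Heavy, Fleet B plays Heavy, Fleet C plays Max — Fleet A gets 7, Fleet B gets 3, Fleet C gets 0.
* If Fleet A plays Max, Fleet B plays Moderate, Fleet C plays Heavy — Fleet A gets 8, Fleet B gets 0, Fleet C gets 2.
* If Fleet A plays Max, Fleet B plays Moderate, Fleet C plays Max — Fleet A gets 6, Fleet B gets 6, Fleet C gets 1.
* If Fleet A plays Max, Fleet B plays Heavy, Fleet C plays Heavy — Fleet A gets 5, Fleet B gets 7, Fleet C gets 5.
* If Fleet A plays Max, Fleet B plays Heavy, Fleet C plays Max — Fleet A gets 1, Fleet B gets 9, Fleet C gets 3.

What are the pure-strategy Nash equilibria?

For each player, find the best response to each opponent profile; mutual best responses are the pure NE.
Fleet A against (Moderate, Heavy): payoffs 0, 2, 8 → best response Max.
Fleet A against (Moderate, Max): payoffs 5, 4, 6 → best response Max.
Fleet A against (Heavy, Heavy): payoffs 4, 9, 5 → best response Heavy.
Fleet A against (Heavy, Max): payoffs 3, 7, 1 → best response Heavy.
Fleet B against (Moderate, Heavy): payoffs 6, 7 → best response Heavy.
Fleet B against (Moderate, Max): payoffs 0, 3 → best response Heavy.
Fleet B against (Heavy, Heavy): payoffs 0, 5 → best response Heavy.
Fleet B against (Heavy, Max): payoffs 7, 3 → best response Moderate.
Fleet B against (Max, Heavy): payoffs 0, 7 → best response Heavy.
Fleet B against (Max, Max): payoffs 6, 9 → best response Heavy.
Fleet C against (Moderate, Moderate): payoffs 6, 8 → best response Max.
Fleet C against (Moderate, Heavy): payoffs 7, 8 → best response Max.
Fleet C against (Heavy, Moderate): payoffs 2, 0 → best response Heavy.
Fleet C against (Heavy, Heavy): payoffs 1, 0 → best response Heavy.
Fleet C against (Max, Moderate): payoffs 2, 1 → best response Heavy.
Fleet C against (Max, Heavy): payoffs 5, 3 → best response Heavy.
Mutual best responses: (Heavy, Heavy, Heavy).

The unique pure-strategy Nash equilibrium is (Heavy, Heavy, Heavy).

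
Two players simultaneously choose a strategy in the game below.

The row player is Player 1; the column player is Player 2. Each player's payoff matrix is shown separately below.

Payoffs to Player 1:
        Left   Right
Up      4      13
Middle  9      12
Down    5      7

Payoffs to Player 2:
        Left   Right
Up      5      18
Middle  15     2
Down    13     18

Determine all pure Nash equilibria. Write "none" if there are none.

The pure Nash equilibria are (Up, Right), (Middle, Left).

Player 1 against Left: payoffs 4, 9, 5 → best response Middle.
Player 1 against Right: payoffs 13, 12, 7 → best response Up.
Player 2 against Up: payoffs 5, 18 → best response Right.
Player 2 against Middle: payoffs 15, 2 → best response Left.
Player 2 against Down: payoffs 13, 18 → best response Right.
Mutual best responses: (Up, Right); (Middle, Left).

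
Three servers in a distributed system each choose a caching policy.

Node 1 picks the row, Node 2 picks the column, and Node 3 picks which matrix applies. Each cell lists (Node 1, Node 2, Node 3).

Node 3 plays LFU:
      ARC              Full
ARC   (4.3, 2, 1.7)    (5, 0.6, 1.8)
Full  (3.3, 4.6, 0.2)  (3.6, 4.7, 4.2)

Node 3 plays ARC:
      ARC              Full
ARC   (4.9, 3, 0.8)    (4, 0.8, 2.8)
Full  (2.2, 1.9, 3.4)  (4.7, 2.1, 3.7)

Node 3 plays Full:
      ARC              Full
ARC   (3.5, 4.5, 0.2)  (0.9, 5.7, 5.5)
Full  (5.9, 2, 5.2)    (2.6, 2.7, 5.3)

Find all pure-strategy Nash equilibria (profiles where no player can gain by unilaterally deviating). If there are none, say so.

(ARC, ARC, LFU); (Full, Full, Full)

Check each profile: it is a Nash equilibrium iff no player can strictly gain by switching unilaterally.
(ARC, ARC, LFU): Node 1 gets 4.3, best alternative 3.3; Node 2 gets 2, best alternative 0.6; Node 3 gets 1.7, best alternative 0.8. No profitable deviation — NE.
(ARC, ARC, ARC): Node 3 can switch to LFU (0.8 → 1.7). Not NE.
(ARC, ARC, Full): Node 1 can switch to Full (3.5 → 5.9). Not NE.
(ARC, Full, LFU): Node 2 can switch to ARC (0.6 → 2). Not NE.
(ARC, Full, ARC): Node 1 can switch to Full (4 → 4.7). Not NE.
(ARC, Full, Full): Node 1 can switch to Full (0.9 → 2.6). Not NE.
(Full, ARC, LFU): Node 1 can switch to ARC (3.3 → 4.3). Not NE.
(Full, Full, Full): Node 1 gets 2.6, best alternative 0.9; Node 2 gets 2.7, best alternative 2; Node 3 gets 5.3, best alternative 4.2. No profitable deviation — NE.
(The remaining 4 profiles each have a profitable deviation by the same check.)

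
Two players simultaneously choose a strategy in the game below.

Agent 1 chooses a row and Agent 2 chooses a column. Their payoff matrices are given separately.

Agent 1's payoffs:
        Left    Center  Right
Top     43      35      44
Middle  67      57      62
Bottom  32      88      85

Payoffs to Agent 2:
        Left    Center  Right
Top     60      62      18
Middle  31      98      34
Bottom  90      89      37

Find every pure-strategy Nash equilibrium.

Agent 1 against Left: payoffs 43, 67, 32 → best response Middle.
Agent 1 against Center: payoffs 35, 57, 88 → best response Bottom.
Agent 1 against Right: payoffs 44, 62, 85 → best response Bottom.
Agent 2 against Top: payoffs 60, 62, 18 → best response Center.
Agent 2 against Middle: payoffs 31, 98, 34 → best response Center.
Agent 2 against Bottom: payoffs 90, 89, 37 → best response Left.
No profile is a mutual best response for all players.

This game has no pure Nash equilibrium.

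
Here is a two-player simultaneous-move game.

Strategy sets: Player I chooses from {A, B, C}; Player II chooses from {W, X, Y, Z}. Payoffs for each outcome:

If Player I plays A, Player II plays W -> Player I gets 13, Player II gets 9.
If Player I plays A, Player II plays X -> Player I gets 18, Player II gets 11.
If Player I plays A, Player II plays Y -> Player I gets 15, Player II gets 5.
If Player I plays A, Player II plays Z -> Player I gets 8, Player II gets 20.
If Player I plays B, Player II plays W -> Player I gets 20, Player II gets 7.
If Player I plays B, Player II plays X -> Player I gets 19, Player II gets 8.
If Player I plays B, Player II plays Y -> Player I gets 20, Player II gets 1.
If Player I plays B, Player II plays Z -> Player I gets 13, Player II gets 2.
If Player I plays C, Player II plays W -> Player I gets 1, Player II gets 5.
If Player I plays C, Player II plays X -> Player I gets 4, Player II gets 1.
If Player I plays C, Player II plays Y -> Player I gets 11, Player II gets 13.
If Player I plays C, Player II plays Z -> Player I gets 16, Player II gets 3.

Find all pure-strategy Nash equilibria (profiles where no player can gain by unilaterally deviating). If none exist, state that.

Player I against W: payoffs 13, 20, 1 → best response B.
Player I against X: payoffs 18, 19, 4 → best response B.
Player I against Y: payoffs 15, 20, 11 → best response B.
Player I against Z: payoffs 8, 13, 16 → best response C.
Player II against A: payoffs 9, 11, 5, 20 → best response Z.
Player II against B: payoffs 7, 8, 1, 2 → best response X.
Player II against C: payoffs 5, 1, 13, 3 → best response Y.
Mutual best responses: (B, X).

Pure NE: (B, X)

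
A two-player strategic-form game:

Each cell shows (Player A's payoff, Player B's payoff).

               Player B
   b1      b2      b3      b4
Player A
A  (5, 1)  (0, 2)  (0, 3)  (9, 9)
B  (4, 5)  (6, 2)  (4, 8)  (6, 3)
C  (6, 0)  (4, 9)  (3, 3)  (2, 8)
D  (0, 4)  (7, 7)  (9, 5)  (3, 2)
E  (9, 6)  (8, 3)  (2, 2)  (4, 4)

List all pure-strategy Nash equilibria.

(A, b1): Player A can switch to C (5 → 6). Not NE.
(A, b2): Player A can switch to B (0 → 6). Not NE.
(A, b3): Player A can switch to B (0 → 4). Not NE.
(A, b4): Player A gets 9, best alternative 6; Player B gets 9, best alternative 3. No profitable deviation — NE.
(B, b1): Player A can switch to A (4 → 5). Not NE.
(B, b2): Player A can switch to D (6 → 7). Not NE.
(B, b3): Player A can switch to D (4 → 9). Not NE.
(B, b4): Player A can switch to A (6 → 9). Not NE.
(C, b1): Player A can switch to E (6 → 9). Not NE.
(E, b1): Player A gets 9, best alternative 6; Player B gets 6, best alternative 4. No profitable deviation — NE.
(The remaining 10 profiles each have a profitable deviation by the same check.)

The pure Nash equilibria are (A, b4) and (E, b1).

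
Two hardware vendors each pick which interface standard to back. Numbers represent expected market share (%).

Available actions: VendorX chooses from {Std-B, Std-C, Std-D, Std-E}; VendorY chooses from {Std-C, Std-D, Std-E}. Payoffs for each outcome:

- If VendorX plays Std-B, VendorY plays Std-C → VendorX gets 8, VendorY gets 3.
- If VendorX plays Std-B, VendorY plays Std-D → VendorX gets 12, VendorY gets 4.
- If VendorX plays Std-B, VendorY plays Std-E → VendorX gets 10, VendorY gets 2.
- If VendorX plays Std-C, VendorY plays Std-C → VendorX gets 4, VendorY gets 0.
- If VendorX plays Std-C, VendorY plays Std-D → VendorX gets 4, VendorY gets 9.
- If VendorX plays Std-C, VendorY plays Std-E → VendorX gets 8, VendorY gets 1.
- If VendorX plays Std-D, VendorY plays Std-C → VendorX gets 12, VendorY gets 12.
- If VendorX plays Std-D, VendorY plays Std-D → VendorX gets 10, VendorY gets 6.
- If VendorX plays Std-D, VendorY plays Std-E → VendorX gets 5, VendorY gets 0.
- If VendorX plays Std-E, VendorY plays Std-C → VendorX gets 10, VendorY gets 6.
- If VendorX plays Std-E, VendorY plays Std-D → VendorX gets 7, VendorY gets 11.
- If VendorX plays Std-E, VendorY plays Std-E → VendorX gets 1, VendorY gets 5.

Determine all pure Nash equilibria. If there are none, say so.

(Std-B, Std-D); (Std-D, Std-C)

For each strategy profile, look for a profitable unilateral deviation.
(Std-B, Std-C): VendorX can switch to Std-D (8 → 12). Not NE.
(Std-B, Std-D): VendorX gets 12, best alternative 10; VendorY gets 4, best alternative 3. No profitable deviation — NE.
(Std-B, Std-E): VendorY can switch to Std-C (2 → 3). Not NE.
(Std-C, Std-C): VendorX can switch to Std-B (4 → 8). Not NE.
(Std-C, Std-D): VendorX can switch to Std-B (4 → 12). Not NE.
(Std-C, Std-E): VendorX can switch to Std-B (8 → 10). Not NE.
(Std-D, Std-C): VendorX gets 12, best alternative 10; VendorY gets 12, best alternative 6. No profitable deviation — NE.
(Std-D, Std-D): VendorX can switch to Std-B (10 → 12). Not NE.
(Std-D, Std-E): VendorX can switch to Std-B (5 → 10). Not NE.
(Std-E, Std-C): VendorX can switch to Std-D (10 → 12). Not NE.
(The remaining 2 profiles each have a profitable deviation by the same check.)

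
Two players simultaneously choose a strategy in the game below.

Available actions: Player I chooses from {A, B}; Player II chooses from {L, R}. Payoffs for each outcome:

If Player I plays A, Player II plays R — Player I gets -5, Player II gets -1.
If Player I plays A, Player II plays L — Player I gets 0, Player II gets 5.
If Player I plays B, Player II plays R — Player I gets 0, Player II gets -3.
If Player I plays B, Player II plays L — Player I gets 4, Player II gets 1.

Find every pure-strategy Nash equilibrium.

(A, L): Player I can switch to B (0 → 4). Not NE.
(A, R): Player I can switch to B (-5 → 0). Not NE.
(B, L): Player I gets 4, best alternative 0; Player II gets 1, best alternative -3. No profitable deviation — NE.
(B, R): Player II can switch to L (-3 → 1). Not NE.

The unique pure-strategy Nash equilibrium is (B, L).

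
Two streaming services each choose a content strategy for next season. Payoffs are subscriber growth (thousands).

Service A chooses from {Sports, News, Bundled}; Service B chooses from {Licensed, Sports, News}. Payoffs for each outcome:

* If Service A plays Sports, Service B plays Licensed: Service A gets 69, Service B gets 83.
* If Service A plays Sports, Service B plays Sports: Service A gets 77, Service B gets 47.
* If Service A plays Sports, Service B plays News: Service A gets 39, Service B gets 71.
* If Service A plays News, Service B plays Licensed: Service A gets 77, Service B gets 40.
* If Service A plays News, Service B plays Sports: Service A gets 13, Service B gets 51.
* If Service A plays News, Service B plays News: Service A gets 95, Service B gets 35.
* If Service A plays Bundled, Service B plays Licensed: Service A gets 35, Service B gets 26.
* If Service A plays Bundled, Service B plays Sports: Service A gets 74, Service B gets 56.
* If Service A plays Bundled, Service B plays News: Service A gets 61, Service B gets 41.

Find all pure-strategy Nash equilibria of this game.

This game has no pure Nash equilibrium.

Mark each player's best response to every combination of opponents' strategies; a profile where every player is best-responding is a pure Nash equilibrium.
Service A against Licensed: payoffs 69, 77, 35 → best response News.
Service A against Sports: payoffs 77, 13, 74 → best response Sports.
Service A against News: payoffs 39, 95, 61 → best response News.
Service B against Sports: payoffs 83, 47, 71 → best response Licensed.
Service B against News: payoffs 40, 51, 35 → best response Sports.
Service B against Bundled: payoffs 26, 56, 41 → best response Sports.
No profile is a mutual best response for all players.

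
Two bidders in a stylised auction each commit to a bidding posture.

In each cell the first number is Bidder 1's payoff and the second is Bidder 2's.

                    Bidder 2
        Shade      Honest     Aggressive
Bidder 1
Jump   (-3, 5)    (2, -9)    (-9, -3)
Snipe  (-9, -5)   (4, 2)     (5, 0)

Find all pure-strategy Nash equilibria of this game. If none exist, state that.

For each strategy profile, look for a profitable unilateral deviation.
(Jump, Shade): Bidder 1 gets -3, best alternative -9; Bidder 2 gets 5, best alternative -3. No profitable deviation — NE.
(Jump, Honest): Bidder 1 can switch to Snipe (2 → 4). Not NE.
(Jump, Aggressive): Bidder 1 can switch to Snipe (-9 → 5). Not NE.
(Snipe, Shade): Bidder 1 can switch to Jump (-9 → -3). Not NE.
(Snipe, Honest): Bidder 1 gets 4, best alternative 2; Bidder 2 gets 2, best alternative 0. No profitable deviation — NE.
(Snipe, Aggressive): Bidder 2 can switch to Honest (0 → 2). Not NE.

The pure Nash equilibria are (Jump, Shade), (Snipe, Honest).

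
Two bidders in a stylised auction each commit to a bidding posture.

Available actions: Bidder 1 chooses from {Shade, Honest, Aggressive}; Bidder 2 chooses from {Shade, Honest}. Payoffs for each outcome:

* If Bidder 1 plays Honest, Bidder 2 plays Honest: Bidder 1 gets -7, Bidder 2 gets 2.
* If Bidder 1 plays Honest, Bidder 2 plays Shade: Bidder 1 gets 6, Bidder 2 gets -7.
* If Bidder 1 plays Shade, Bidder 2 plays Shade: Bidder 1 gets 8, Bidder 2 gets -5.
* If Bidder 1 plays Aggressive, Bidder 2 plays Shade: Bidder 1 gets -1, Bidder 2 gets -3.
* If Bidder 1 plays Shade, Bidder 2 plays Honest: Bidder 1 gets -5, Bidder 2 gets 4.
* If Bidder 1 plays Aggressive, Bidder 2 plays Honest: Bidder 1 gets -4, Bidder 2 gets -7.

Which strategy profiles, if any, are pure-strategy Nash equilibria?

Check each profile: it is a Nash equilibrium iff no player can strictly gain by switching unilaterally.
(Shade, Shade): Bidder 2 can switch to Honest (-5 → 4). Not NE.
(Shade, Honest): Bidder 1 can switch to Aggressive (-5 → -4). Not NE.
(Honest, Shade): Bidder 1 can switch to Shade (6 → 8). Not NE.
(Honest, Honest): Bidder 1 can switch to Shade (-7 → -5). Not NE.
(Aggressive, Shade): Bidder 1 can switch to Shade (-1 → 8). Not NE.
(Aggressive, Honest): Bidder 2 can switch to Shade (-7 → -3). Not NE.

This game has no pure Nash equilibrium.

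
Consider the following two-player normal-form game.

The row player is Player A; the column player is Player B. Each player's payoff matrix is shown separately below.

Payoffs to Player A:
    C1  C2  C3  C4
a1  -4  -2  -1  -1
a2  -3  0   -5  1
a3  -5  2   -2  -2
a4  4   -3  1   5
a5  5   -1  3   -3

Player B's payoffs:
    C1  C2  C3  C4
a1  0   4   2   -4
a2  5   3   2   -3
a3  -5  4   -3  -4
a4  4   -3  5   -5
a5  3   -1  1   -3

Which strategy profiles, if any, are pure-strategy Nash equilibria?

(a3, C2), (a5, C1)

Player A against C1: payoffs -4, -3, -5, 4, 5 → best response a5.
Player A against C2: payoffs -2, 0, 2, -3, -1 → best response a3.
Player A against C3: payoffs -1, -5, -2, 1, 3 → best response a5.
Player A against C4: payoffs -1, 1, -2, 5, -3 → best response a4.
Player B against a1: payoffs 0, 4, 2, -4 → best response C2.
Player B against a2: payoffs 5, 3, 2, -3 → best response C1.
Player B against a3: payoffs -5, 4, -3, -4 → best response C2.
Player B against a4: payoffs 4, -3, 5, -5 → best response C3.
Player B against a5: payoffs 3, -1, 1, -3 → best response C1.
Mutual best responses: (a3, C2); (a5, C1).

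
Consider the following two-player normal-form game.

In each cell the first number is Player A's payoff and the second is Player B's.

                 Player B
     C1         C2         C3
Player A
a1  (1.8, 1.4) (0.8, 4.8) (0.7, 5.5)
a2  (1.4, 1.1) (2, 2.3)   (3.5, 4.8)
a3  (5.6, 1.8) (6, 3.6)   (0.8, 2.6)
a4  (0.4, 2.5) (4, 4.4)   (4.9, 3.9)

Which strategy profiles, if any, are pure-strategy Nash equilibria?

Pure NE: (a3, C2)

Player A against C1: payoffs 1.8, 1.4, 5.6, 0.4 → best response a3.
Player A against C2: payoffs 0.8, 2, 6, 4 → best response a3.
Player A against C3: payoffs 0.7, 3.5, 0.8, 4.9 → best response a4.
Player B against a1: payoffs 1.4, 4.8, 5.5 → best response C3.
Player B against a2: payoffs 1.1, 2.3, 4.8 → best response C3.
Player B against a3: payoffs 1.8, 3.6, 2.6 → best response C2.
Player B against a4: payoffs 2.5, 4.4, 3.9 → best response C2.
Mutual best responses: (a3, C2).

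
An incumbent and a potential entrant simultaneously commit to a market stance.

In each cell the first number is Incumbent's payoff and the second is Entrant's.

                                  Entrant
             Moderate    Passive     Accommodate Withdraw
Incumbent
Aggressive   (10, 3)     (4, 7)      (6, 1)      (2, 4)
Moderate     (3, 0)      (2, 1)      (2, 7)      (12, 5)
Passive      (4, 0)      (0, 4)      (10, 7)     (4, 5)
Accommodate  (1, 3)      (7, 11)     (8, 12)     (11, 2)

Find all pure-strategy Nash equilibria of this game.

(Aggressive, Moderate): Entrant can switch to Passive (3 → 7). Not NE.
(Aggressive, Passive): Incumbent can switch to Accommodate (4 → 7). Not NE.
(Aggressive, Accommodate): Incumbent can switch to Passive (6 → 10). Not NE.
(Aggressive, Withdraw): Incumbent can switch to Moderate (2 → 12). Not NE.
(Moderate, Moderate): Incumbent can switch to Aggressive (3 → 10). Not NE.
(Moderate, Passive): Incumbent can switch to Aggressive (2 → 4). Not NE.
(Moderate, Accommodate): Incumbent can switch to Aggressive (2 → 6). Not NE.
(Moderate, Withdraw): Entrant can switch to Accommodate (5 → 7). Not NE.
(Passive, Moderate): Incumbent can switch to Aggressive (4 → 10). Not NE.
(Passive, Passive): Incumbent can switch to Aggressive (0 → 4). Not NE.
(Passive, Accommodate): Incumbent gets 10, best alternative 8; Entrant gets 7, best alternative 5. No profitable deviation — NE.
(Passive, Withdraw): Incumbent can switch to Moderate (4 → 12). Not NE.
(Accommodate, Moderate): Incumbent can switch to Aggressive (1 → 10). Not NE.
(The remaining 3 profiles each have a profitable deviation by the same check.)

The unique pure-strategy Nash equilibrium is (Passive, Accommodate).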